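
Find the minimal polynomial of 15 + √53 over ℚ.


Let α = 15 + √53. Then α - 15 = √53, so (α - 15)² = 53, giving α² - 30α + 172 = 0. Degree 2 and α ∉ ℚ, so this is the minimal polynomial.

Minimal polynomial: x² - 30x + 172


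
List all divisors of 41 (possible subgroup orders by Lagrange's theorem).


Lagrange's theorem: |H| divides |G|
|G| = 41
Divisors of 41: 1, 41

Possible subgroup orders: {1, 41}


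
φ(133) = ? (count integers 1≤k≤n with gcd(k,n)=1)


Factor n: 133 = 7 × 19
φ(n) = n · ∏(1 - 1/p) over distinct primes p | n
φ(133) = 133 · (1 - 1/7) · (1 - 1/19) = 108

φ(133) = 108


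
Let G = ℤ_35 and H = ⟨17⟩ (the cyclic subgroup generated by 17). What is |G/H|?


|⟨17⟩| = n / gcd(17, 35) = 35 / 1 = 35
H is normal (ℤ_35 is abelian).
|G/H| = |G| / |H| = 35 / 35 = 1

|G/H| = 1


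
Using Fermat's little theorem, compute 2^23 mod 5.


Fermat's little theorem: if p is prime and gcd(a,p)=1, then a^(p-1) ≡ 1 (mod p)
p = 5 is prime, gcd(2,5) = 1
Reduce exponent: 23 mod 4 = 3
So 2^23 ≡ 2^3 (mod 5)
2^3 mod 5 = 3

2^23 ≡ 3 (mod 5)


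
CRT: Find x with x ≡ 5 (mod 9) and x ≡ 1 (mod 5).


m₁ = 9, m₂ = 5, gcd = 1, so CRT applies. M = m₁·m₂ = 45
Let M₁ = M/m₁ = 5, M₂ = M/m₂ = 9
Find y₁ ≡ M₁⁻¹ (mod m₁): 5⁻¹ ≡ 2 (mod 9)
Find y₂ ≡ M₂⁻¹ (mod m₂): 9⁻¹ ≡ 4 (mod 5)
x = a₁·M₁·y₁ + a₂·M₂·y₂ = 5·5·2 + 1·9·4 = 86
Reduce mod 45: x ≡ 41
Check: 41 mod 9 = 5 ✓, 41 mod 5 = 1 ✓

x ≡ 41 (mod 45)


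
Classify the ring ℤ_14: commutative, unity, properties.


ℤ_14 is a commutative ring with unity 1; 14 = 2×7 is composite, so 2·7 ≡ 0 gives zero divisors (not an integral domain)
Commutative: Yes
Integral domain: No
Has unity: Yes

ℤ_14: Commutative=Yes, Unity=Yes


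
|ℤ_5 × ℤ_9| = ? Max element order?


|ℤ_5 × ℤ_9| = 5 × 9 = 45
Max element order = lcm(5,9) = 45
Cyclic? Yes (gcd=1)

|ℤ_5×ℤ_9| = 45, max element order = 45


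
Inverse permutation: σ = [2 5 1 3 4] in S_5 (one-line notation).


To find σ⁻¹, swap domain and range:
σ(1) = 2 → σ⁻¹(2) = 1
σ(2) = 5 → σ⁻¹(5) = 2
σ(3) = 1 → σ⁻¹(1) = 3
σ(4) = 3 → σ⁻¹(3) = 4
σ(5) = 4 → σ⁻¹(4) = 5

σ⁻¹ = [3 1 4 5 2]


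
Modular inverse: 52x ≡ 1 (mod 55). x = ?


Use the extended Euclidean algorithm to write 1 = 52·s + 55·t; then s mod 55 is the inverse.
Euclidean algorithm:
  52 = 0·55 + 52
  55 = 1·52 + 3
  52 = 17·3 + 1
  3 = 3·1 + 0
gcd(52,55) = 1
Back-substitution gives: 52·(18) + 55·(-17) = 1
So 52⁻¹ ≡ 18 ≡ 18 (mod 55)
Check: 52 × 18 = 936 ≡ 1 (mod 55) ✓

52⁻¹ ≡ 18 (mod 55)


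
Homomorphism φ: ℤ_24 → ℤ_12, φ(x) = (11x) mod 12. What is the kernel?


Kernel = preimage of identity
ker(φ) = {x ∈ ℤ_24 : 11x ≡ 0 (mod 12)}. Since 12 | 24, φ is well-defined. The kernel is the cyclic subgroup ⟨12⟩ of ℤ_24 (order 2), i.e. {0, 12}

ker(φ) = {0, 12}


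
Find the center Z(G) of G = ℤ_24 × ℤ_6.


Z(G) = {g ∈ G | gx = xg for all x ∈ G}
Direct product of abelian groups is abelian, so Z(G) = G

Z(ℤ_24 × ℤ_6) = ℤ_24 × ℤ_6


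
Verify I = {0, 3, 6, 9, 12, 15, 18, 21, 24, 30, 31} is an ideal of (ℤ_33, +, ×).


Check ideal conditions for I = {0, 3, 6, 9, 12, 15, 18, 21, 24, 30, 31} in ℤ_33:
(1) I is an additive subgroup? No
(2) For r ∈ ℤ_33 and a ∈ I: r·a ∈ I? No  [counterexample: r=2, a=30, r·a mod 33 = 27 ∉ I]

No, I is not an ideal of ℤ_33


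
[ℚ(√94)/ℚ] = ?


√94 has minimal polynomial x² - 94 (irreducible over ℚ since 94 is squarefree)

[ℚ(√94)/ℚ] = 2


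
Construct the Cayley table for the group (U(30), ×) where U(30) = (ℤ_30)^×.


Elements: {1, 7, 11, 13, 17, 19, 23, 29}
Operation: multiplication mod 30
Entry (a, b) = (a × b) mod 30

Cayley table:
   |  1 |  7 | 11 | 13 | 17 | 19 | 23 | 29
 1 |  1 |  7 | 11 | 13 | 17 | 19 | 23 | 29
 7 |  7 | 19 | 17 |  1 | 29 | 13 | 11 | 23
11 | 11 | 17 |  1 | 23 |  7 | 29 | 13 | 19
13 | 13 |  1 | 23 | 19 | 11 |  7 | 29 | 17
17 | 17 | 29 |  7 | 11 | 19 | 23 |  1 | 13
19 | 19 | 13 | 29 |  7 | 23 |  1 | 17 | 11
23 | 23 | 11 | 13 | 29 |  1 | 17 | 19 |  7
29 | 29 | 23 | 19 | 17 | 13 | 11 |  7 |  1


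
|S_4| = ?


|S_n| = n! (number of permutations of n symbols)
|S_4| = 4! = 24

|S_4| = 24


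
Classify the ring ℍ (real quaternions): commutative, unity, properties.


quaternion multiplication is non-commutative (ij = k ≠ ji = -k); has unity 1; a division ring but not an integral domain since integral domains are commutative by convention
Commutative: No
Integral domain: No
Has unity: Yes

ℍ (real quaternions): Commutative=No, Unity=Yes


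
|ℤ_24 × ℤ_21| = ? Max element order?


|ℤ_24 × ℤ_21| = 24 × 21 = 504
Max element order = lcm(24,21) = 168
Cyclic? No (gcd=3)

|ℤ_24×ℤ_21| = 504, max element order = 168


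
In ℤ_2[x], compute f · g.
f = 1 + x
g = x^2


Expand and collect like terms; reduce coefficients mod 2:
x^0: 1·0 = 0 ≡ 0 (mod 2)
x^1: 1·0 + 1·0 = 0 ≡ 0 (mod 2)
x^2: 1·1 + 1·0 = 1 ≡ 1 (mod 2)
x^3: 1·1 = 1 ≡ 1 (mod 2)
Result: x^2 + x^3

f · g = x^2 + x^3


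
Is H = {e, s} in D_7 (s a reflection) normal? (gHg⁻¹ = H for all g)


H = {e, s} in D_7 (s a reflection)
r·s·r⁻¹ = sr⁻² ≠ s for n ≥ 3, so {e, s} is not closed under conjugation

No, not a normal subgroup


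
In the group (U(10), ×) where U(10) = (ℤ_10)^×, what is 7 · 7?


Operation: multiplication mod 10
7 · 7 = (a × b) mod 10 with a = 7, b = 7

7 · 7 = 9


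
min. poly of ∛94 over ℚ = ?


∛94 satisfies x³ - 94 = 0, irreducible over ℚ (no rational root; 94 is not a perfect cube)

Minimal polynomial: x³ - 94


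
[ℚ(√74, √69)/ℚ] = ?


[ℚ(√74,√69):ℚ] = [ℚ(√74,√69):ℚ(√74)]·[ℚ(√74):ℚ] = 2·2 = 4

[ℚ(√74, √69)/ℚ] = 4


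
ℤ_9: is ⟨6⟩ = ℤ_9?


g generates ℤ_n iff gcd(g, n) = 1
gcd(6, 9) = 3
Since gcd = 3 ≠ 1, ⟨6⟩ has order 3 < 9, so 6 is not a generator.

No, 6 does not generate ℤ_9


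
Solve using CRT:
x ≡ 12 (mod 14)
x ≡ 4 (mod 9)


m₁ = 14, m₂ = 9, gcd = 1, so CRT applies. M = m₁·m₂ = 126
Let M₁ = M/m₁ = 9, M₂ = M/m₂ = 14
Find y₁ ≡ M₁⁻¹ (mod m₁): 9⁻¹ ≡ 11 (mod 14)
Find y₂ ≡ M₂⁻¹ (mod m₂): 14⁻¹ ≡ 2 (mod 9)
x = a₁·M₁·y₁ + a₂·M₂·y₂ = 12·9·11 + 4·14·2 = 1300
Reduce mod 126: x ≡ 40
Check: 40 mod 14 = 12 ✓, 40 mod 9 = 4 ✓

x ≡ 40 (mod 126)


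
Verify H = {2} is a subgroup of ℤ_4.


Subgroup test for H = {2} in (ℤ_4, +):
(1) 0 ∈ H? No
(2) Closure: for all a,b ∈ H, (a+b) mod 4 ∈ H? No  [counterexample: 2 + 2 = 0 ∉ H]
(3) Inverses: for all a ∈ H, -a mod 4 ∈ H? Yes

No, H is not a subgroup of ℤ_4


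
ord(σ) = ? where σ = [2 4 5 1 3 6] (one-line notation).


Cycle decomposition: (1 2 4) (3 5)
Cycle lengths: 3, 2
Order = lcm(3, 2) = 6

ord(σ) = 6


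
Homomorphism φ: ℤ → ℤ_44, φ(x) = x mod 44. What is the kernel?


Kernel = preimage of identity
ker(φ) = {x ∈ ℤ : x ≡ 0 (mod 44)} = 44ℤ = {0, ±44, ±88, ...}

ker(φ) = 44ℤ


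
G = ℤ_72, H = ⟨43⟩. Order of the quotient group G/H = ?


|⟨43⟩| = n / gcd(43, 72) = 72 / 1 = 72
H is normal (ℤ_72 is abelian).
|G/H| = |G| / |H| = 72 / 72 = 1

|G/H| = 1


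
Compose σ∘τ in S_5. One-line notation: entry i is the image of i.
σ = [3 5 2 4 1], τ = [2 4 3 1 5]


σ∘τ: apply τ first, then σ
1 →τ 2 →σ 5
2 →τ 4 →σ 4
3 →τ 3 →σ 2
4 →τ 1 →σ 3
5 →τ 5 →σ 1

σ∘τ = [5 4 2 3 1]


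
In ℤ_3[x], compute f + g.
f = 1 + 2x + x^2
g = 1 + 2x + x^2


Add coefficients mod 3:
x^0: 1 + 1 = 2 (mod 3)
x^1: 2 + 2 = 1 (mod 3)
x^2: 1 + 1 = 2 (mod 3)
Result: 2 + x + 2x^2

f + g = 2 + x + 2x^2


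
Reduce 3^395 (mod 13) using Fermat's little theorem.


Fermat's little theorem: if p is prime and gcd(a,p)=1, then a^(p-1) ≡ 1 (mod p)
p = 13 is prime, gcd(3,13) = 1
Reduce exponent: 395 mod 12 = 11
So 3^395 ≡ 3^11 (mod 13)
3^11 mod 13 = 9

3^395 ≡ 9 (mod 13)


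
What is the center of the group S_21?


Z(G) = {g ∈ G | gx = xg for all x ∈ G}
S_n is non-abelian for n ≥ 3; Z(S_21) is trivial

Z(S_21) = {e}


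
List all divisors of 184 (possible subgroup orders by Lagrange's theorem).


Lagrange's theorem: |H| divides |G|
|G| = 184
Divisors of 184: 1, 2, 4, 8, 23, 46, 92, 184

Possible subgroup orders: {1, 2, 4, 8, 23, 46, 92, 184}


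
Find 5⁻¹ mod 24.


Use the extended Euclidean algorithm to write 1 = 5·s + 24·t; then s mod 24 is the inverse.
Euclidean algorithm:
  5 = 0·24 + 5
  24 = 4·5 + 4
  5 = 1·4 + 1
  4 = 4·1 + 0
gcd(5,24) = 1
Back-substitution gives: 5·(5) + 24·(-1) = 1
So 5⁻¹ ≡ 5 ≡ 5 (mod 24)
Check: 5 × 5 = 25 ≡ 1 (mod 24) ✓

5⁻¹ ≡ 5 (mod 24)


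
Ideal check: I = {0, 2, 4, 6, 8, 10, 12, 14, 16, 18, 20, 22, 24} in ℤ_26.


Check ideal conditions for I = {0, 2, 4, 6, 8, 10, 12, 14, 16, 18, 20, 22, 24} in ℤ_26:
(1) I is an additive subgroup? Yes
(2) For r ∈ ℤ_26 and a ∈ I: r·a ∈ I? Yes

Yes, I is an ideal of ℤ_26


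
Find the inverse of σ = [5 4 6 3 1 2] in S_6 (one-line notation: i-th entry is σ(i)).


To find σ⁻¹, swap domain and range:
σ(1) = 5 → σ⁻¹(5) = 1
σ(2) = 4 → σ⁻¹(4) = 2
σ(3) = 6 → σ⁻¹(6) = 3
σ(4) = 3 → σ⁻¹(3) = 4
σ(5) = 1 → σ⁻¹(1) = 5
σ(6) = 2 → σ⁻¹(2) = 6

σ⁻¹ = [5 6 4 2 1 3]


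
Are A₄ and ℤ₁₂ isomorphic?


Comparing A₄ and ℤ₁₂:
A₄ is non-abelian, ℤ₁₂ is abelian

No, A₄ ≇ ℤ₁₂


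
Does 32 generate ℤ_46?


g generates ℤ_n iff gcd(g, n) = 1
gcd(32, 46) = 2
Since gcd = 2 ≠ 1, ⟨32⟩ has order 23 < 46, so 32 is not a generator.

No, 32 does not generate ℤ_46


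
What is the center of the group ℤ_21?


Z(G) = {g ∈ G | gx = xg for all x ∈ G}
ℤ_21 is abelian, so Z(G) = G

Z(ℤ_21) = ℤ_21


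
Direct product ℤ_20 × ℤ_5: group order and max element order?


|ℤ_20 × ℤ_5| = 20 × 5 = 100
Max element order = lcm(20,5) = 20
Cyclic? No (gcd=5)

|ℤ_20×ℤ_5| = 100, max element order = 20


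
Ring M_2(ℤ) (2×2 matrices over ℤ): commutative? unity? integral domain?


Matrix multiplication is non-commutative for n ≥ 2; the identity matrix I is the unity; singular matrices give zero divisors, so not an integral domain
Commutative: No
Integral domain: No
Has unity: Yes

M_2(ℤ) (2×2 matrices over ℤ): Commutative=No, Unity=Yes


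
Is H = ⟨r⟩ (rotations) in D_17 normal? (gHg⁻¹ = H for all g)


H = ⟨r⟩ (rotations) in D_17
The rotation subgroup ⟨r⟩ has index 2 in D_17, so it is normal

Yes, normal subgroup


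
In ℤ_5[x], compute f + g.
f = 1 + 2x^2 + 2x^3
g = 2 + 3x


Add coefficients mod 5:
x^0: 1 + 2 = 3 (mod 5)
x^1: 0 + 3 = 3 (mod 5)
x^2: 2 + 0 = 2 (mod 5)
x^3: 2 + 0 = 2 (mod 5)
Result: 3 + 3x + 2x^2 + 2x^3

f + g = 3 + 3x + 2x^2 + 2x^3


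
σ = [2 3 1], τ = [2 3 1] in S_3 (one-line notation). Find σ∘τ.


σ∘τ: apply τ first, then σ
1 →τ 2 →σ 3
2 →τ 3 →σ 1
3 →τ 1 →σ 2

σ∘τ = [3 1 2]


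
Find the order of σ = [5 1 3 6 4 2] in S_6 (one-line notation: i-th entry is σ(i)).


Cycle decomposition: (1 5 4 6 2)
Cycle lengths: 5
Order = lcm(5) = 5

ord(σ) = 5


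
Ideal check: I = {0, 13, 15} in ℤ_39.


Check ideal conditions for I = {0, 13, 15} in ℤ_39:
(1) I is an additive subgroup? No
(2) For r ∈ ℤ_39 and a ∈ I: r·a ∈ I? No  [counterexample: r=2, a=13, r·a mod 39 = 26 ∉ I]

No, I is not an ideal of ℤ_39


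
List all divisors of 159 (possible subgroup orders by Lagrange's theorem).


Lagrange's theorem: |H| divides |G|
|G| = 159
Divisors of 159: 1, 3, 53, 159

Possible subgroup orders: {1, 3, 53, 159}


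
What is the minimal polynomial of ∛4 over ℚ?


∛4 satisfies x³ - 4 = 0, irreducible over ℚ (no rational root; 4 is not a perfect cube)

Minimal polynomial: x³ - 4


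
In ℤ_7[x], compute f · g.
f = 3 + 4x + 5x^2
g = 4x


Expand and collect like terms; reduce coefficients mod 7:
x^0: 3·0 = 0 ≡ 0 (mod 7)
x^1: 3·4 + 4·0 = 12 ≡ 5 (mod 7)
x^2: 4·4 + 5·0 = 16 ≡ 2 (mod 7)
x^3: 5·4 = 20 ≡ 6 (mod 7)
Result: 5x + 2x^2 + 6x^3

f · g = 5x + 2x^2 + 6x^3


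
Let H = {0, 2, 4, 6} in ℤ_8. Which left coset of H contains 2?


2 + H = {2 + h (mod 8) : h ∈ H}
2+0=2, 2+2=4, 2+4=6, 2+6=0
2 + H = {0, 2, 4, 6} = 0 + H

2 + H = {0, 2, 4, 6}


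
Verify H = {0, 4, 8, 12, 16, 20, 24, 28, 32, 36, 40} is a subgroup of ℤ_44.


Subgroup test for H = {0, 4, 8, 12, 16, 20, 24, 28, 32, 36, 40} in (ℤ_44, +):
(1) 0 ∈ H? Yes
(2) Closure: for all a,b ∈ H, (a+b) mod 44 ∈ H? Yes
(3) Inverses: for all a ∈ H, -a mod 44 ∈ H? Yes

Yes, H is a subgroup of ℤ_44


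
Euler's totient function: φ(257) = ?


Factor n: 257 = 257
φ(n) = n · ∏(1 - 1/p) over distinct primes p | n
φ(257) = 257 · (1 - 1/257) = 256

φ(257) = 256


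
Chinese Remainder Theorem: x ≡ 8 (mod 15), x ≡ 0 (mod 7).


m₁ = 15, m₂ = 7, gcd = 1, so CRT applies. M = m₁·m₂ = 105
Let M₁ = M/m₁ = 7, M₂ = M/m₂ = 15
Find y₁ ≡ M₁⁻¹ (mod m₁): 7⁻¹ ≡ 13 (mod 15)
Find y₂ ≡ M₂⁻¹ (mod m₂): 15⁻¹ ≡ 1 (mod 7)
x = a₁·M₁·y₁ + a₂·M₂·y₂ = 8·7·13 + 0·15·1 = 728
Reduce mod 105: x ≡ 98
Check: 98 mod 15 = 8 ✓, 98 mod 7 = 0 ✓

x ≡ 98 (mod 105)


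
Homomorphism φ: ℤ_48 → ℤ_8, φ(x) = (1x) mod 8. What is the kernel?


Kernel = preimage of identity
ker(φ) = {x ∈ ℤ_48 : 1x ≡ 0 (mod 8)}. Since 8 | 48, φ is well-defined. The kernel is the cyclic subgroup ⟨8⟩ of ℤ_48 (order 6), i.e. {0, 8, 16, 24, 32, 40}

ker(φ) = {0, 8, 16, 24, 32, 40}


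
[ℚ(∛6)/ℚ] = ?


∛6 has minimal polynomial x³ - 6 (irreducible over ℚ since 6 is not a perfect cube)

[ℚ(∛6)/ℚ] = 3


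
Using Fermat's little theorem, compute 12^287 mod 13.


Fermat's little theorem: if p is prime and gcd(a,p)=1, then a^(p-1) ≡ 1 (mod p)
p = 13 is prime, gcd(12,13) = 1
Reduce exponent: 287 mod 12 = 11
So 12^287 ≡ 12^11 (mod 13)
12^11 mod 13 = 12

12^287 ≡ 12 (mod 13)


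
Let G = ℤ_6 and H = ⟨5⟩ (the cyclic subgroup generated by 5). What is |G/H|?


|⟨5⟩| = n / gcd(5, 6) = 6 / 1 = 6
H is normal (ℤ_6 is abelian).
|G/H| = |G| / |H| = 6 / 6 = 1

|G/H| = 1


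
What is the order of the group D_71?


|D_n| = 2n (n rotations and n reflections)
|D_71| = 2×71 = 142

|D_71| = 142


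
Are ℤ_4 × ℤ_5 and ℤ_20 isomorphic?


Comparing ℤ_4 × ℤ_5 and ℤ_20:
gcd(4,5) = 1, so ℤ_4 × ℤ_5 ≅ ℤ_20 (CRT)

Yes, ℤ_4 × ℤ_5 ≅ ℤ_20


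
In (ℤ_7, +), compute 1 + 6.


Operation: addition mod 7
1 + 6 = (a + b) mod 7 with a = 1, b = 6

1 + 6 = 0


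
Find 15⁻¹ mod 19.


Use the extended Euclidean algorithm to write 1 = 15·s + 19·t; then s mod 19 is the inverse.
Euclidean algorithm:
  15 = 0·19 + 15
  19 = 1·15 + 4
  15 = 3·4 + 3
  4 = 1·3 + 1
  3 = 3·1 + 0
gcd(15,19) = 1
Back-substitution gives: 15·(-5) + 19·(4) = 1
So 15⁻¹ ≡ -5 ≡ 14 (mod 19)
Check: 15 × 14 = 210 ≡ 1 (mod 19) ✓

15⁻¹ ≡ 14 (mod 19)


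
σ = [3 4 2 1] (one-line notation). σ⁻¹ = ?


To find σ⁻¹, swap domain and range:
σ(1) = 3 → σ⁻¹(3) = 1
σ(2) = 4 → σ⁻¹(4) = 2
σ(3) = 2 → σ⁻¹(2) = 3
σ(4) = 1 → σ⁻¹(1) = 4

σ⁻¹ = [4 3 1 2]


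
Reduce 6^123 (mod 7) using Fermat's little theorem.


Fermat's little theorem: if p is prime and gcd(a,p)=1, then a^(p-1) ≡ 1 (mod p)
p = 7 is prime, gcd(6,7) = 1
Reduce exponent: 123 mod 6 = 3
So 6^123 ≡ 6^3 (mod 7)
6^3 mod 7 = 6

6^123 ≡ 6 (mod 7)


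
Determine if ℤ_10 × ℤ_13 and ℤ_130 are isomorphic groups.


Comparing ℤ_10 × ℤ_13 and ℤ_130:
gcd(10,13) = 1, so ℤ_10 × ℤ_13 ≅ ℤ_130 (CRT)

Yes, ℤ_10 × ℤ_13 ≅ ℤ_130


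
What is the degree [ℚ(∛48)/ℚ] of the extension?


∛48 has minimal polynomial x³ - 48 (irreducible over ℚ since 48 is not a perfect cube)

[ℚ(∛48)/ℚ] = 3


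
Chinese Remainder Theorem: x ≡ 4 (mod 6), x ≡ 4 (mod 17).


m₁ = 6, m₂ = 17, gcd = 1, so CRT applies. M = m₁·m₂ = 102
Let M₁ = M/m₁ = 17, M₂ = M/m₂ = 6
Find y₁ ≡ M₁⁻¹ (mod m₁): 17⁻¹ ≡ 5 (mod 6)
Find y₂ ≡ M₂⁻¹ (mod m₂): 6⁻¹ ≡ 3 (mod 17)
x = a₁·M₁·y₁ + a₂·M₂·y₂ = 4·17·5 + 4·6·3 = 412
Reduce mod 102: x ≡ 4
Check: 4 mod 6 = 4 ✓, 4 mod 17 = 4 ✓

x ≡ 4 (mod 102)


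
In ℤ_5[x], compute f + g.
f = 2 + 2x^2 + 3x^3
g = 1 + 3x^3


Add coefficients mod 5:
x^0: 2 + 1 = 3 (mod 5)
x^1: 0 + 0 = 0 (mod 5)
x^2: 2 + 0 = 2 (mod 5)
x^3: 3 + 3 = 1 (mod 5)
Result: 3 + 2x^2 + x^3

f + g = 3 + 2x^2 + x^3


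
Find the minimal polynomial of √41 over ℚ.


√41 satisfies x² - 41 = 0, irreducible over ℚ since 41 is squarefree

Minimal polynomial: x² - 41


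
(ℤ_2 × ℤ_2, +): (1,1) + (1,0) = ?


Operation: componentwise addition mod (2, 2)
(1,1) + (1,0) = ((a₁+b₁) mod 2, (a₂+b₂) mod 2) with a = (1,1), b = (1,0)

(1,1) + (1,0) = (0,1)


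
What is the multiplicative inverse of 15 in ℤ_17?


Use the extended Euclidean algorithm to write 1 = 15·s + 17·t; then s mod 17 is the inverse.
Euclidean algorithm:
  15 = 0·17 + 15
  17 = 1·15 + 2
  15 = 7·2 + 1
  2 = 2·1 + 0
gcd(15,17) = 1
Back-substitution gives: 15·(8) + 17·(-7) = 1
So 15⁻¹ ≡ 8 ≡ 8 (mod 17)
Check: 15 × 8 = 120 ≡ 1 (mod 17) ✓

15⁻¹ ≡ 8 (mod 17)


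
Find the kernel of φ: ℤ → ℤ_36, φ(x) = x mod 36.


Kernel = preimage of identity
ker(φ) = {x ∈ ℤ : x ≡ 0 (mod 36)} = 36ℤ = {0, ±36, ±72, ...}

ker(φ) = 36ℤ


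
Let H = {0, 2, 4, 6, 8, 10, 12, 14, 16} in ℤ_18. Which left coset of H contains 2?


2 + H = {2 + h (mod 18) : h ∈ H}
2+0=2, 2+2=4, 2+4=6, 2+6=8, 2+8=10, 2+10=12, 2+12=14, 2+14=16, 2+16=0
2 + H = {0, 2, 4, 6, 8, 10, 12, 14, 16} = 0 + H

2 + H = {0, 2, 4, 6, 8, 10, 12, 14, 16}


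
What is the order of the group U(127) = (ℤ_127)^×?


U(n) is the group of units mod n; |U(n)| = φ(n)
|U(127)| = φ(127) = 126

|U(127) = (ℤ_127)^×| = 126


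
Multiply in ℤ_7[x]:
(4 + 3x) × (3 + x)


Expand and collect like terms; reduce coefficients mod 7:
x^0: 4·3 = 12 ≡ 5 (mod 7)
x^1: 4·1 + 3·3 = 13 ≡ 6 (mod 7)
x^2: 3·1 = 3 ≡ 3 (mod 7)
Result: 5 + 6x + 3x^2

f · g = 5 + 6x + 3x^2


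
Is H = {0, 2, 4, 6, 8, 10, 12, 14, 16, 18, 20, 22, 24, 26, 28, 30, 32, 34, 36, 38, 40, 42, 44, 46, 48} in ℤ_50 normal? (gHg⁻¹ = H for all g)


H = {0, 2, 4, 6, 8, 10, 12, 14, 16, 18, 20, 22, 24, 26, 28, 30, 32, 34, 36, 38, 40, 42, 44, 46, 48} in ℤ_50
ℤ_50 is abelian; every subgroup of an abelian group is normal

Yes, normal subgroup


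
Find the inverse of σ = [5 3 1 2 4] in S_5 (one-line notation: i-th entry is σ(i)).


To find σ⁻¹, swap domain and range:
σ(1) = 5 → σ⁻¹(5) = 1
σ(2) = 3 → σ⁻¹(3) = 2
σ(3) = 1 → σ⁻¹(1) = 3
σ(4) = 2 → σ⁻¹(2) = 4
σ(5) = 4 → σ⁻¹(4) = 5

σ⁻¹ = [3 4 2 5 1]


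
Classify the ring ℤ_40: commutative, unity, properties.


ℤ_40 is a commutative ring with unity 1; 40 = 2×20 is composite, so 2·20 ≡ 0 gives zero divisors (not an integral domain)
Commutative: Yes
Integral domain: No
Has unity: Yes

ℤ_40: Commutative=Yes, Unity=Yes


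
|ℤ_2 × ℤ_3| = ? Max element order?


|ℤ_2 × ℤ_3| = 2 × 3 = 6
Max element order = lcm(2,3) = 6
Cyclic? Yes (gcd=1)

|ℤ_2×ℤ_3| = 6, max element order = 6


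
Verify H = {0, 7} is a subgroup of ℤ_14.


Subgroup test for H = {0, 7} in (ℤ_14, +):
(1) 0 ∈ H? Yes
(2) Closure: for all a,b ∈ H, (a+b) mod 14 ∈ H? Yes
(3) Inverses: for all a ∈ H, -a mod 14 ∈ H? Yes

Yes, H is a subgroup of ℤ_14


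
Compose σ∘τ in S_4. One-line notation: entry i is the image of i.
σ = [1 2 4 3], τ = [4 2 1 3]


σ∘τ: apply τ first, then σ
1 →τ 4 →σ 3
2 →τ 2 →σ 2
3 →τ 1 →σ 1
4 →τ 3 →σ 4

σ∘τ = [3 2 1 4]


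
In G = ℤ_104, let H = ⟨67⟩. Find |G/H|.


|⟨67⟩| = n / gcd(67, 104) = 104 / 1 = 104
H is normal (ℤ_104 is abelian).
|G/H| = |G| / |H| = 104 / 104 = 1

|G/H| = 1


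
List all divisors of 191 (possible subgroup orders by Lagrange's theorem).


Lagrange's theorem: |H| divides |G|
|G| = 191
Divisors of 191: 1, 191

Possible subgroup orders: {1, 191}


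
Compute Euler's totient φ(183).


Factor n: 183 = 3 × 61
φ(n) = n · ∏(1 - 1/p) over distinct primes p | n
φ(183) = 183 · (1 - 1/3) · (1 - 1/61) = 120

φ(183) = 120


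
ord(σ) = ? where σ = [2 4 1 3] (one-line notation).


Cycle decomposition: (1 2 4 3)
Cycle lengths: 4
Order = lcm(4) = 4

ord(σ) = 4


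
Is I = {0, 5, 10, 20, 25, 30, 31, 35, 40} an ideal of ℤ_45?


Check ideal conditions for I = {0, 5, 10, 20, 25, 30, 31, 35, 40} in ℤ_45:
(1) I is an additive subgroup? No
(2) For r ∈ ℤ_45 and a ∈ I: r·a ∈ I? No  [counterexample: r=2, a=30, r·a mod 45 = 15 ∉ I]

No, I is not an ideal of ℤ_45


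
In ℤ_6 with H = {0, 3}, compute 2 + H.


2 + H = {2 + h (mod 6) : h ∈ H}
2+0=2, 2+3=5

2 + H = {2, 5}


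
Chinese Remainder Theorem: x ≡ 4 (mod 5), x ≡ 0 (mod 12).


m₁ = 5, m₂ = 12, gcd = 1, so CRT applies. M = m₁·m₂ = 60
Let M₁ = M/m₁ = 12, M₂ = M/m₂ = 5
Find y₁ ≡ M₁⁻¹ (mod m₁): 12⁻¹ ≡ 3 (mod 5)
Find y₂ ≡ M₂⁻¹ (mod m₂): 5⁻¹ ≡ 5 (mod 12)
x = a₁·M₁·y₁ + a₂·M₂·y₂ = 4·12·3 + 0·5·5 = 144
Reduce mod 60: x ≡ 24
Check: 24 mod 5 = 4 ✓, 24 mod 12 = 0 ✓

x ≡ 24 (mod 60)


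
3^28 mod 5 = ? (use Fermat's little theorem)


Fermat's little theorem: if p is prime and gcd(a,p)=1, then a^(p-1) ≡ 1 (mod p)
p = 5 is prime, gcd(3,5) = 1
Reduce exponent: 28 mod 4 = 0
So 3^28 ≡ 3^0 (mod 5)
3^0 = 1

3^28 ≡ 1 (mod 5)


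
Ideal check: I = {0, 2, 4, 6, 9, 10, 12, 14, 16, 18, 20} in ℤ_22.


Check ideal conditions for I = {0, 2, 4, 6, 9, 10, 12, 14, 16, 18, 20} in ℤ_22:
(1) I is an additive subgroup? No
(2) For r ∈ ℤ_22 and a ∈ I: r·a ∈ I? No  [counterexample: r=2, a=4, r·a mod 22 = 8 ∉ I]

No, I is not an ideal of ℤ_22


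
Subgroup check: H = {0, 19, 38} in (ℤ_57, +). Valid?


Subgroup test for H = {0, 19, 38} in (ℤ_57, +):
(1) 0 ∈ H? Yes
(2) Closure: for all a,b ∈ H, (a+b) mod 57 ∈ H? Yes
(3) Inverses: for all a ∈ H, -a mod 57 ∈ H? Yes

Yes, H is a subgroup of ℤ_57


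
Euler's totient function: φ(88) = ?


Factor n: 88 = 2^3 × 11
φ(n) = n · ∏(1 - 1/p) over distinct primes p | n
φ(88) = 88 · (1 - 1/2) · (1 - 1/11) = 40

φ(88) = 40


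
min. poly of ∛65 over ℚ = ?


∛65 satisfies x³ - 65 = 0, irreducible over ℚ (no rational root; 65 is not a perfect cube)

Minimal polynomial: x³ - 65


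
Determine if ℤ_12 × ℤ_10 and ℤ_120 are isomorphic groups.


Comparing ℤ_12 × ℤ_10 and ℤ_120:
gcd(12,10) = 2 ≠ 1. Max element order in ℤ_12×ℤ_10 is lcm(12,10) = 60 < 120, so it has no element of order 120

No, ℤ_12 × ℤ_10 ≇ ℤ_120


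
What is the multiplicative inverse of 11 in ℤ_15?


Use the extended Euclidean algorithm to write 1 = 11·s + 15·t; then s mod 15 is the inverse.
Euclidean algorithm:
  11 = 0·15 + 11
  15 = 1·11 + 4
  11 = 2·4 + 3
  4 = 1·3 + 1
  3 = 3·1 + 0
gcd(11,15) = 1
Back-substitution gives: 11·(-4) + 15·(3) = 1
So 11⁻¹ ≡ -4 ≡ 11 (mod 15)
Check: 11 × 11 = 121 ≡ 1 (mod 15) ✓

11⁻¹ ≡ 11 (mod 15)


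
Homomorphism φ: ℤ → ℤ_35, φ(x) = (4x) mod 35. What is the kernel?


Kernel = preimage of identity
ker(φ) = {x ∈ ℤ : 4x ≡ 0 (mod 35)}. gcd(4,35) = 1, so 4x ≡ 0 (mod 35) ⟺ x ≡ 0 (mod 35/1 = 35). Hence ker(φ) = 35ℤ

ker(φ) = 35ℤ


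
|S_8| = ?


|S_n| = n! (number of permutations of n symbols)
|S_8| = 8! = 40320

|S_8| = 40320


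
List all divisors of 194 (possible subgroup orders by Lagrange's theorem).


Lagrange's theorem: |H| divides |G|
|G| = 194
Divisors of 194: 1, 2, 97, 194

Possible subgroup orders: {1, 2, 97, 194}


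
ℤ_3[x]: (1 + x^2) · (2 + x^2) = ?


Expand and collect like terms; reduce coefficients mod 3:
x^0: 1·2 = 2 ≡ 2 (mod 3)
x^1: 1·0 + 0·2 = 0 ≡ 0 (mod 3)
x^2: 1·1 + 0·0 + 1·2 = 3 ≡ 0 (mod 3)
x^3: 0·1 + 1·0 = 0 ≡ 0 (mod 3)
x^4: 1·1 = 1 ≡ 1 (mod 3)
Result: 2 + x^4

f · g = 2 + x^4


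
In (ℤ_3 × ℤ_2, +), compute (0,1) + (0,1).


Operation: componentwise addition mod (3, 2)
(0,1) + (0,1) = ((a₁+b₁) mod 3, (a₂+b₂) mod 2) with a = (0,1), b = (0,1)

(0,1) + (0,1) = (0,0)


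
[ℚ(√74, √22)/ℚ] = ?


[ℚ(√74,√22):ℚ] = [ℚ(√74,√22):ℚ(√74)]·[ℚ(√74):ℚ] = 2·2 = 4

[ℚ(√74, √22)/ℚ] = 4


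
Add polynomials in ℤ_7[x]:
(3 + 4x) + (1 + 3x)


Add coefficients mod 7:
x^0: 3 + 1 = 4 (mod 7)
x^1: 4 + 3 = 0 (mod 7)
Result: 4

f + g = 4


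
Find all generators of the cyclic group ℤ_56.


g generates ℤ_n iff gcd(g,n) = 1
Prime factors of 56: 2, 7
Generators are g ∈ {1,...,55} not divisible by any of these primes.
Generators: {1, 3, 5, 9, 11, 13, 15, 17, 19, 23, 25, 27, 29, 31, 33, 37, 39, 41, 43, 45, 47, 51, 53, 55}
Number of generators = φ(56) = 24

Generators of ℤ_56 = {1, 3, 5, 9, 11, 13, 15, 17, 19, 23, 25, 27, 29, 31, 33, 37, 39, 41, 43, 45, 47, 51, 53, 55}


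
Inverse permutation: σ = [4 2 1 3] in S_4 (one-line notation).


To find σ⁻¹, swap domain and range:
σ(1) = 4 → σ⁻¹(4) = 1
σ(2) = 2 → σ⁻¹(2) = 2
σ(3) = 1 → σ⁻¹(1) = 3
σ(4) = 3 → σ⁻¹(3) = 4

σ⁻¹ = [3 2 4 1]


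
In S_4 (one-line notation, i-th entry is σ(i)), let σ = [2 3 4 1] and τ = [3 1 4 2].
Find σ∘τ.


σ∘τ: apply τ first, then σ
1 →τ 3 →σ 4
2 →τ 1 →σ 2
3 →τ 4 →σ 1
4 →τ 2 →σ 3

σ∘τ = [4 2 1 3]


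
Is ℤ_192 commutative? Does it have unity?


ℤ_192 is a commutative ring with unity 1; 192 = 2×96 is composite, so 2·96 ≡ 0 gives zero divisors (not an integral domain)
Commutative: Yes
Integral domain: No
Has unity: Yes

ℤ_192: Commutative=Yes, Unity=Yes


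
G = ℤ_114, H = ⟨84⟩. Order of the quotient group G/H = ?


|⟨84⟩| = n / gcd(84, 114) = 114 / 6 = 19
H is normal (ℤ_114 is abelian).
|G/H| = |G| / |H| = 114 / 19 = 6

|G/H| = 6


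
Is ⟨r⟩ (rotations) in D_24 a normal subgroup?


H = ⟨r⟩ (rotations) in D_24
The rotation subgroup ⟨r⟩ has index 2 in D_24, so it is normal

Yes, normal subgroup


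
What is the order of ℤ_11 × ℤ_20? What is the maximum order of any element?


|ℤ_11 × ℤ_20| = 11 × 20 = 220
Max element order = lcm(11,20) = 220
Cyclic? Yes (gcd=1)

|ℤ_11×ℤ_20| = 220, max element order = 220


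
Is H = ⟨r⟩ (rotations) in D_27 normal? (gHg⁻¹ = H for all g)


H = ⟨r⟩ (rotations) in D_27
The rotation subgroup ⟨r⟩ has index 2 in D_27, so it is normal

Yes, normal subgroup


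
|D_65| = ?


|D_n| = 2n (n rotations and n reflections)
|D_65| = 2×65 = 130

|D_65| = 130


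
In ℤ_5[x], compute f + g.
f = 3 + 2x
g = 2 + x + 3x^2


Add coefficients mod 5:
x^0: 3 + 2 = 0 (mod 5)
x^1: 2 + 1 = 3 (mod 5)
x^2: 0 + 3 = 3 (mod 5)
Result: 3x + 3x^2

f + g = 3x + 3x^2


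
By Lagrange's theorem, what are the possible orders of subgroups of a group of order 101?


Lagrange's theorem: |H| divides |G|
|G| = 101
Divisors of 101: 1, 101

Possible subgroup orders: {1, 101}


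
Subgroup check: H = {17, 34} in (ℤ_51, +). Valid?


Subgroup test for H = {17, 34} in (ℤ_51, +):
(1) 0 ∈ H? No
(2) Closure: for all a,b ∈ H, (a+b) mod 51 ∈ H? No  [counterexample: 17 + 34 = 0 ∉ H]
(3) Inverses: for all a ∈ H, -a mod 51 ∈ H? Yes

No, H is not a subgroup of ℤ_51


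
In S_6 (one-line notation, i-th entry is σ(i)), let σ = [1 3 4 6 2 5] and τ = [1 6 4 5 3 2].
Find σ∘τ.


σ∘τ: apply τ first, then σ
1 →τ 1 →σ 1
2 →τ 6 →σ 5
3 →τ 4 →σ 6
4 →τ 5 →σ 2
5 →τ 3 →σ 4
6 →τ 2 →σ 3

σ∘τ = [1 5 6 2 4 3]


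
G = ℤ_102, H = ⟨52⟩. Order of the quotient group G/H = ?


|⟨52⟩| = n / gcd(52, 102) = 102 / 2 = 51
H is normal (ℤ_102 is abelian).
|G/H| = |G| / |H| = 102 / 51 = 2

|G/H| = 2


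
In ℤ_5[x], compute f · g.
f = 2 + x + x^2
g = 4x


Expand and collect like terms; reduce coefficients mod 5:
x^0: 2·0 = 0 ≡ 0 (mod 5)
x^1: 2·4 + 1·0 = 8 ≡ 3 (mod 5)
x^2: 1·4 + 1·0 = 4 ≡ 4 (mod 5)
x^3: 1·4 = 4 ≡ 4 (mod 5)
Result: 3x + 4x^2 + 4x^3

f · g = 3x + 4x^2 + 4x^3


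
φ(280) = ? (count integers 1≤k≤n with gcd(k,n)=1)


Factor n: 280 = 2^3 × 5 × 7
φ(n) = n · ∏(1 - 1/p) over distinct primes p | n
φ(280) = 280 · (1 - 1/2) · (1 - 1/5) · (1 - 1/7) = 96

φ(280) = 96


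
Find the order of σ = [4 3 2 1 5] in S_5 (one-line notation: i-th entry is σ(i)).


Cycle decomposition: (1 4) (2 3)
Cycle lengths: 2, 2
Order = lcm(2, 2) = 2

ord(σ) = 2


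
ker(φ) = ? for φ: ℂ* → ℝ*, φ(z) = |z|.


Kernel = preimage of identity
ker(φ) = {z ∈ ℂ* | |z| = 1} = unit circle S¹

ker(φ) = S¹ (unit circle)


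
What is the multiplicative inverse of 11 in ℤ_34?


Use the extended Euclidean algorithm to write 1 = 11·s + 34·t; then s mod 34 is the inverse.
Euclidean algorithm:
  11 = 0·34 + 11
  34 = 3·11 + 1
  11 = 11·1 + 0
gcd(11,34) = 1
Back-substitution gives: 11·(-3) + 34·(1) = 1
So 11⁻¹ ≡ -3 ≡ 31 (mod 34)
Check: 11 × 31 = 341 ≡ 1 (mod 34) ✓

11⁻¹ ≡ 31 (mod 34)


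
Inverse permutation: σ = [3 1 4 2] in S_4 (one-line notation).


To find σ⁻¹, swap domain and range:
σ(1) = 3 → σ⁻¹(3) = 1
σ(2) = 1 → σ⁻¹(1) = 2
σ(3) = 4 → σ⁻¹(4) = 3
σ(4) = 2 → σ⁻¹(2) = 4

σ⁻¹ = [2 4 1 3]


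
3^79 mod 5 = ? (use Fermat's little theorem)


Fermat's little theorem: if p is prime and gcd(a,p)=1, then a^(p-1) ≡ 1 (mod p)
p = 5 is prime, gcd(3,5) = 1
Reduce exponent: 79 mod 4 = 3
So 3^79 ≡ 3^3 (mod 5)
3^3 mod 5 = 2

3^79 ≡ 2 (mod 5)


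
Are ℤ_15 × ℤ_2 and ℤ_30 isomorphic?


Comparing ℤ_15 × ℤ_2 and ℤ_30:
gcd(15,2) = 1, so ℤ_15 × ℤ_2 ≅ ℤ_30 (CRT)

Yes, ℤ_15 × ℤ_2 ≅ ℤ_30


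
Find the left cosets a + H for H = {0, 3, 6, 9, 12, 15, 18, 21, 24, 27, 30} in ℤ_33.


H = {0, 3, 6, 9, 12, 15, 18, 21, 24, 27, 30}, |H| = 11
Number of cosets = |G|/|H| = 33/11 = 3
0 + H = {0, 3, 6, 9, 12, 15, 18, 21, 24, 27, 30}
1 + H = {1, 4, 7, 10, 13, 16, 19, 22, 25, 28, 31}
2 + H = {2, 5, 8, 11, 14, 17, 20, 23, 26, 29, 32}

Cosets: 0+H={0,3,6,9,12,15,18,21,24,27,30}; 1+H={1,4,7,10,13,16,19,22,25,28,31}; 2+H={2,5,8,11,14,17,20,23,26,29,32}


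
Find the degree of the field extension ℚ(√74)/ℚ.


√74 has minimal polynomial x² - 74 (irreducible over ℚ since 74 is squarefree)

[ℚ(√74)/ℚ] = 2


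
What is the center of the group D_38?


Z(G) = {g ∈ G | gx = xg for all x ∈ G}
For even n, Z(D_n) = {e, r^(n/2)}: the 180° rotation r^19 commutes with every reflection and rotation

Z(D_38) = {e, r^19}


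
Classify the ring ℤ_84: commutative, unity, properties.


ℤ_84 is a commutative ring with unity 1; 84 = 2×42 is composite, so 2·42 ≡ 0 gives zero divisors (not an integral domain)
Commutative: Yes
Integral domain: No
Has unity: Yes

ℤ_84: Commutative=Yes, Unity=Yes


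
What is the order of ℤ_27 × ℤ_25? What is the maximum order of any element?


|ℤ_27 × ℤ_25| = 27 × 25 = 675
Max element order = lcm(27,25) = 675
Cyclic? Yes (gcd=1)

|ℤ_27×ℤ_25| = 675, max element order = 675


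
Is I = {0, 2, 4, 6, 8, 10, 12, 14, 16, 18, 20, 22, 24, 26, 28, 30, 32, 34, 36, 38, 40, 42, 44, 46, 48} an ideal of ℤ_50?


Check ideal conditions for I = {0, 2, 4, 6, 8, 10, 12, 14, 16, 18, 20, 22, 24, 26, 28, 30, 32, 34, 36, 38, 40, 42, 44, 46, 48} in ℤ_50:
(1) I is an additive subgroup? Yes
(2) For r ∈ ℤ_50 and a ∈ I: r·a ∈ I? Yes

Yes, I is an ideal of ℤ_50


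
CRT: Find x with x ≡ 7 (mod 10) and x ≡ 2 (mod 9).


m₁ = 10, m₂ = 9, gcd = 1, so CRT applies. M = m₁·m₂ = 90
Let M₁ = M/m₁ = 9, M₂ = M/m₂ = 10
Find y₁ ≡ M₁⁻¹ (mod m₁): 9⁻¹ ≡ 9 (mod 10)
Find y₂ ≡ M₂⁻¹ (mod m₂): 10⁻¹ ≡ 1 (mod 9)
x = a₁·M₁·y₁ + a₂·M₂·y₂ = 7·9·9 + 2·10·1 = 587
Reduce mod 90: x ≡ 47
Check: 47 mod 10 = 7 ✓, 47 mod 9 = 2 ✓

x ≡ 47 (mod 90)


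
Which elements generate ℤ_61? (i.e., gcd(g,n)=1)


g generates ℤ_n iff gcd(g,n) = 1
Prime factors of 61: 61
Generators are g ∈ {1,...,60} not divisible by any of these primes.
Generators: {1, 2, 3, 4, 5, 6, 7, 8, 9, 10, 11, 12, 13, 14, 15, 16, 17, 18, 19, 20, 21, 22, 23, 24, 25, 26, 27, 28, 29, 30, 31, 32, 33, 34, 35, 36, 37, 38, 39, 40, 41, 42, 43, 44, 45, 46, 47, 48, 49, 50, 51, 52, 53, 54, 55, 56, 57, 58, 59, 60}
Number of generators = φ(61) = 60

Generators of ℤ_61 = {1, 2, 3, 4, 5, 6, 7, 8, 9, 10, 11, 12, 13, 14, 15, 16, 17, 18, 19, 20, 21, 22, 23, 24, 25, 26, 27, 28, 29, 30, 31, 32, 33, 34, 35, 36, 37, 38, 39, 40, 41, 42, 43, 44, 45, 46, 47, 48, 49, 50, 51, 52, 53, 54, 55, 56, 57, 58, 59, 60}


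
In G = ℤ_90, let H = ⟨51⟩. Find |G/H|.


|⟨51⟩| = n / gcd(51, 90) = 90 / 3 = 30
H is normal (ℤ_90 is abelian).
|G/H| = |G| / |H| = 90 / 30 = 3

|G/H| = 3


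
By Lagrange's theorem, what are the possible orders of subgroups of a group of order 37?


Lagrange's theorem: |H| divides |G|
|G| = 37
Divisors of 37: 1, 37

Possible subgroup orders: {1, 37}


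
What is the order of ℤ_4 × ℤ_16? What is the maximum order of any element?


|ℤ_4 × ℤ_16| = 4 × 16 = 64
Max element order = lcm(4,16) = 16
Cyclic? No (gcd=4)

|ℤ_4×ℤ_16| = 64, max element order = 16


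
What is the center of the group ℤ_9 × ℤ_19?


Z(G) = {g ∈ G | gx = xg for all x ∈ G}
Direct product of abelian groups is abelian, so Z(G) = G

Z(ℤ_9 × ℤ_19) = ℤ_9 × ℤ_19


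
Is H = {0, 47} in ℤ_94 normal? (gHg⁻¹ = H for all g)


H = {0, 47} in ℤ_94
ℤ_94 is abelian; every subgroup of an abelian group is normal

Yes, normal subgroup


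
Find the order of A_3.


|A_n| = n!/2 (even permutations)
|A_3| = 3!/2 = 6/2 = 3

|A_3| = 3


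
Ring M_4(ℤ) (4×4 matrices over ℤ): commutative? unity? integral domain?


Matrix multiplication is non-commutative for n ≥ 2; the identity matrix I is the unity; singular matrices give zero divisors, so not an integral domain
Commutative: No
Integral domain: No
Has unity: Yes

M_4(ℤ) (4×4 matrices over ℤ): Commutative=No, Unity=Yes


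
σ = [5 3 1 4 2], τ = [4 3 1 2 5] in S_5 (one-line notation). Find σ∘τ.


σ∘τ: apply τ first, then σ
1 →τ 4 →σ 4
2 →τ 3 →σ 1
3 →τ 1 →σ 5
4 →τ 2 →σ 3
5 →τ 5 →σ 2

σ∘τ = [4 1 5 3 2]


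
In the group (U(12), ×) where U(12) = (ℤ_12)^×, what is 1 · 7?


Operation: multiplication mod 12
1 · 7 = (a × b) mod 12 with a = 1, b = 7

1 · 7 = 7


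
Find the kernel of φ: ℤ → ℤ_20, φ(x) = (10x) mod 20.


Kernel = preimage of identity
ker(φ) = {x ∈ ℤ : 10x ≡ 0 (mod 20)}. gcd(10,20) = 10, so 10x ≡ 0 (mod 20) ⟺ x ≡ 0 (mod 20/10 = 2). Hence ker(φ) = 2ℤ

ker(φ) = 2ℤ


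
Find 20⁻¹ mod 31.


Use the extended Euclidean algorithm to write 1 = 20·s + 31·t; then s mod 31 is the inverse.
Euclidean algorithm:
  20 = 0·31 + 20
  31 = 1·20 + 11
  20 = 1·11 + 9
  11 = 1·9 + 2
  9 = 4·2 + 1
  2 = 2·1 + 0
gcd(20,31) = 1
Back-substitution gives: 20·(14) + 31·(-9) = 1
So 20⁻¹ ≡ 14 ≡ 14 (mod 31)
Check: 20 × 14 = 280 ≡ 1 (mod 31) ✓

20⁻¹ ≡ 14 (mod 31)


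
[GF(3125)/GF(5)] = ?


GF(3125) = GF(5^5), so the extension degree is 5

[GF(3125)/GF(5)] = 5


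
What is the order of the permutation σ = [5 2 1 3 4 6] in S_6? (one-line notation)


Cycle decomposition: (1 5 4 3)
Cycle lengths: 4
Order = lcm(4) = 4

ord(σ) = 4


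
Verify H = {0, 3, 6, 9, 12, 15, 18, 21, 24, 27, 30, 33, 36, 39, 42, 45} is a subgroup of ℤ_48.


Subgroup test for H = {0, 3, 6, 9, 12, 15, 18, 21, 24, 27, 30, 33, 36, 39, 42, 45} in (ℤ_48, +):
(1) 0 ∈ H? Yes
(2) Closure: for all a,b ∈ H, (a+b) mod 48 ∈ H? Yes
(3) Inverses: for all a ∈ H, -a mod 48 ∈ H? Yes

Yes, H is a subgroup of ℤ_48


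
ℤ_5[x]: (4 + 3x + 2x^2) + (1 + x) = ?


Add coefficients mod 5:
x^0: 4 + 1 = 0 (mod 5)
x^1: 3 + 1 = 4 (mod 5)
x^2: 2 + 0 = 2 (mod 5)
Result: 4x + 2x^2

f + g = 4x + 2x^2


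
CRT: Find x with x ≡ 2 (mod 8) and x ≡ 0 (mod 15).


m₁ = 8, m₂ = 15, gcd = 1, so CRT applies. M = m₁·m₂ = 120
Let M₁ = M/m₁ = 15, M₂ = M/m₂ = 8
Find y₁ ≡ M₁⁻¹ (mod m₁): 15⁻¹ ≡ 7 (mod 8)
Find y₂ ≡ M₂⁻¹ (mod m₂): 8⁻¹ ≡ 2 (mod 15)
x = a₁·M₁·y₁ + a₂·M₂·y₂ = 2·15·7 + 0·8·2 = 210
Reduce mod 120: x ≡ 90
Check: 90 mod 8 = 2 ✓, 90 mod 15 = 0 ✓

x ≡ 90 (mod 120)


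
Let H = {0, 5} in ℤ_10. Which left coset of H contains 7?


7 + H = {7 + h (mod 10) : h ∈ H}
7+0=7, 7+5=2
7 + H = {2, 7} = 2 + H

7 + H = {2, 7}


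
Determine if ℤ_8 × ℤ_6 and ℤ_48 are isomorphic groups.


Comparing ℤ_8 × ℤ_6 and ℤ_48:
gcd(8,6) = 2 ≠ 1. Max element order in ℤ_8×ℤ_6 is lcm(8,6) = 24 < 48, so it has no element of order 48

No, ℤ_8 × ℤ_6 ≇ ℤ_48


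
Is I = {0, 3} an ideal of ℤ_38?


Check ideal conditions for I = {0, 3} in ℤ_38:
(1) I is an additive subgroup? No
(2) For r ∈ ℤ_38 and a ∈ I: r·a ∈ I? No  [counterexample: r=2, a=3, r·a mod 38 = 6 ∉ I]

No, I is not an ideal of ℤ_38


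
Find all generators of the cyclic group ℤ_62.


g generates ℤ_n iff gcd(g,n) = 1
Prime factors of 62: 2, 31
Generators are g ∈ {1,...,61} not divisible by any of these primes.
Generators: {1, 3, 5, 7, 9, 11, 13, 15, 17, 19, 21, 23, 25, 27, 29, 33, 35, 37, 39, 41, 43, 45, 47, 49, 51, 53, 55, 57, 59, 61}
Number of generators = φ(62) = 30

Generators of ℤ_62 = {1, 3, 5, 7, 9, 11, 13, 15, 17, 19, 21, 23, 25, 27, 29, 33, 35, 37, 39, 41, 43, 45, 47, 49, 51, 53, 55, 57, 59, 61}


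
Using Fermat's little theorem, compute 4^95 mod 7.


Fermat's little theorem: if p is prime and gcd(a,p)=1, then a^(p-1) ≡ 1 (mod p)
p = 7 is prime, gcd(4,7) = 1
Reduce exponent: 95 mod 6 = 5
So 4^95 ≡ 4^5 (mod 7)
4^5 mod 7 = 2

4^95 ≡ 2 (mod 7)


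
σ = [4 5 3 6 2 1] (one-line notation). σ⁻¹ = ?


To find σ⁻¹, swap domain and range:
σ(1) = 4 → σ⁻¹(4) = 1
σ(2) = 5 → σ⁻¹(5) = 2
σ(3) = 3 → σ⁻¹(3) = 3
σ(4) = 6 → σ⁻¹(6) = 4
σ(5) = 2 → σ⁻¹(2) = 5
σ(6) = 1 → σ⁻¹(1) = 6

σ⁻¹ = [6 5 3 1 2 4]


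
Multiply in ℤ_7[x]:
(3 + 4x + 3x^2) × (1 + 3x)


Expand and collect like terms; reduce coefficients mod 7:
x^0: 3·1 = 3 ≡ 3 (mod 7)
x^1: 3·3 + 4·1 = 13 ≡ 6 (mod 7)
x^2: 4·3 + 3·1 = 15 ≡ 1 (mod 7)
x^3: 3·3 = 9 ≡ 2 (mod 7)
Result: 3 + 6x + x^2 + 2x^3

f · g = 3 + 6x + x^2 + 2x^3


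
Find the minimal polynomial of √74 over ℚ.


√74 satisfies x² - 74 = 0, irreducible over ℚ since 74 is squarefree

Minimal polynomial: x² - 74


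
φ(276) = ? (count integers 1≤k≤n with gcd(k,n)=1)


Factor n: 276 = 2^2 × 3 × 23
φ(n) = n · ∏(1 - 1/p) over distinct primes p | n
φ(276) = 276 · (1 - 1/2) · (1 - 1/3) · (1 - 1/23) = 88

φ(276) = 88


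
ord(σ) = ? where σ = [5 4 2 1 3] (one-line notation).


Cycle decomposition: (1 5 3 2 4)
Cycle lengths: 5
Order = lcm(5) = 5

ord(σ) = 5


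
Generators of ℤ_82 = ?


g generates ℤ_n iff gcd(g,n) = 1
Prime factors of 82: 2, 41
Generators are g ∈ {1,...,81} not divisible by any of these primes.
Generators: {1, 3, 5, 7, 9, 11, 13, 15, 17, 19, 21, 23, 25, 27, 29, 31, 33, 35, 37, 39, 43, 45, 47, 49, 51, 53, 55, 57, 59, 61, 63, 65, 67, 69, 71, 73, 75, 77, 79, 81}
Number of generators = φ(82) = 40

Generators of ℤ_82 = {1, 3, 5, 7, 9, 11, 13, 15, 17, 19, 21, 23, 25, 27, 29, 31, 33, 35, 37, 39, 43, 45, 47, 49, 51, 53, 55, 57, 59, 61, 63, 65, 67, 69, 71, 73, 75, 77, 79, 81}
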